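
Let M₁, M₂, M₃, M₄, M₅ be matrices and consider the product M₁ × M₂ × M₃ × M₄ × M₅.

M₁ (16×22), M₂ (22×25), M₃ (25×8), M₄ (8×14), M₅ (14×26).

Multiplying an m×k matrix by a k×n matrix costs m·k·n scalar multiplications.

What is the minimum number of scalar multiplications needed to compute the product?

13456

Adjacent pairs: M₁M₂ = 16·22·25 = 8800; M₂M₃ = 22·25·8 = 4400; M₃M₄ = 25·8·14 = 2800; M₄M₅ = 8·14·26 = 2912.
Length 3: M₁..M₃: k=1: 0+4400+16·22·8=7216; k=2: 8800+0+16·25·8=12000 → min 7216 | M₂..M₄: k=2: 0+2800+22·25·14=10500; k=3: 4400+0+22·8·14=6864 → min 6864 | M₃..M₅: k=3: 0+2912+25·8·26=8112; k=4: 2800+0+25·14·26=11900 → min 8112.
Length 4: M₁..M₄: k=1: 0+6864+16·22·14=11792; k=2: 8800+2800+16·25·14=17200; k=3: 7216+0+16·8·14=9008 → min 9008 | M₂..M₅: k=2: 0+8112+22·25·26=22412; k=3: 4400+2912+22·8·26=11888; k=4: 6864+0+22·14·26=14872 → min 11888.
Length 5: M₁..M₅: k=1: 0+11888+16·22·26=21040; k=2: 8800+8112+16·25·26=27312; k=3: 7216+2912+16·8·26=13456; k=4: 9008+0+16·14·26=14832 → min 13456.
Optimal order: ((M₁ × (M₂ × M₃)) × (M₄ × M₅)) with cost 13456.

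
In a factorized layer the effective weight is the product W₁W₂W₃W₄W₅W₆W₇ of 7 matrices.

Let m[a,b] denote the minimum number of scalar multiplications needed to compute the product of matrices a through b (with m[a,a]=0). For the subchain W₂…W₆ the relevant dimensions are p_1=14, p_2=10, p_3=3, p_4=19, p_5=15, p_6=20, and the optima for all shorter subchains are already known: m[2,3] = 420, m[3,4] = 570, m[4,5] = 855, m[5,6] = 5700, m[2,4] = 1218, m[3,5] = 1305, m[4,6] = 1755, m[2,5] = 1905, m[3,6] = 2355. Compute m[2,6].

m[2,6] = min over k∈[2,5] of m[2,k]+m[k+1,6]+p_{1}·p_k·p_{6}.
k=2: 0 + 2355 + 14·10·20 = 5155; k=3: 420 + 1755 + 14·3·20 = 3015; k=4: 1218 + 5700 + 14·19·20 = 12238; k=5: 1905 + 0 + 14·15·20 = 6105.
Minimum: 3015 at k=3.

3015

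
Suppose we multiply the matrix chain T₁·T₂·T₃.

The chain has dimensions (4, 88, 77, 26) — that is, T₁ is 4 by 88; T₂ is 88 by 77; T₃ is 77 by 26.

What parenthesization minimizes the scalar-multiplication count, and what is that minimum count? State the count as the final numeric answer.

35112

(T₁·(T₂·T₃)): cost 185328.
((T₁·T₂)·T₃): cost 35112.
Optimal: ((T₁·T₂)·T₃) with cost 35112.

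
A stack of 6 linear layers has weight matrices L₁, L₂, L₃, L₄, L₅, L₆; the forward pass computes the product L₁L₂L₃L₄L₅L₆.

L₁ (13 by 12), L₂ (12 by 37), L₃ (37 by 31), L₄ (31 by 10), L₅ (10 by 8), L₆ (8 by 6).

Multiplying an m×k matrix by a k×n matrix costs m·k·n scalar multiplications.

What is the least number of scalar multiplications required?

Adjacent pairs: L₁L₂ = 13·12·37 = 5772; L₂L₃ = 12·37·31 = 13764; L₃L₄ = 37·31·10 = 11470; L₄L₅ = 31·10·8 = 2480; L₅L₆ = 10·8·6 = 480.
Length 3: L₁..L₃: k=1: 0+13764+13·12·31=18600; k=2: 5772+0+13·37·31=20683 → min 18600 | L₂..L₄: k=2: 0+11470+12·37·10=15910; k=3: 13764+0+12·31·10=17484 → min 15910 | L₃..L₅: k=3: 0+2480+37·31·8=11656; k=4: 11470+0+37·10·8=14430 → min 11656 | L₄..L₆: k=4: 0+480+31·10·6=2340; k=5: 2480+0+31·8·6=3968 → min 2340.
Length 4: L₁..L₄: k=1: 0+15910+13·12·10=17470; k=2: 5772+11470+13·37·10=22052; k=3: 18600+0+13·31·10=22630 → min 17470 | L₂..L₅: k=2: 0+11656+12·37·8=15208; k=3: 13764+2480+12·31·8=19220; k=4: 15910+0+12·10·8=16870 → min 15208 | L₃..L₆: k=3: 0+2340+37·31·6=9222; k=4: 11470+480+37·10·6=14170; k=5: 11656+0+37·8·6=13432 → min 9222.
Length 5: L₁..L₅: k=1: 0+15208+13·12·8=16456; k=2: 5772+11656+13·37·8=21276; k=3: 18600+2480+13·31·8=24304; k=4: 17470+0+13·10·8=18510 → min 16456 | L₂..L₆: k=2: 0+9222+12·37·6=11886; k=3: 13764+2340+12·31·6=18336; k=4: 15910+480+12·10·6=17110; k=5: 15208+0+12·8·6=15784 → min 11886.
Length 6: L₁..L₆: k=1: 0+11886+13·12·6=12822; k=2: 5772+9222+13·37·6=17880; k=3: 18600+2340+13·31·6=23358; k=4: 17470+480+13·10·6=18730; k=5: 16456+0+13·8·6=17080 → min 12822.
Optimal order: (L₁(L₂(L₃(L₄(L₅L₆))))) with cost 12822.

12822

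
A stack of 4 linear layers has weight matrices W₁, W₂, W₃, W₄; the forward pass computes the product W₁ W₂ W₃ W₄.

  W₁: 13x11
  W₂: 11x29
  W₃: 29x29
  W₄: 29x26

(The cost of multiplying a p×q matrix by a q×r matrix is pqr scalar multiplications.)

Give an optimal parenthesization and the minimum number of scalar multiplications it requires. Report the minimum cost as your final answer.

21263

Adjacent pairs: W₁W₂ = 13·11·29 = 4147; W₂W₃ = 11·29·29 = 9251; W₃W₄ = 29·29·26 = 21866.
Length 3: W₁..W₃: k=1: 0+9251+13·11·29=13398; k=2: 4147+0+13·29·29=15080 → min 13398 | W₂..W₄: k=2: 0+21866+11·29·26=30160; k=3: 9251+0+11·29·26=17545 → min 17545.
Length 4: W₁..W₄: k=1: 0+17545+13·11·26=21263; k=2: 4147+21866+13·29·26=35815; k=3: 13398+0+13·29·26=23200 → min 21263.
Optimal parenthesization: (W₁ ((W₂ W₃) W₄)) with cost 21263.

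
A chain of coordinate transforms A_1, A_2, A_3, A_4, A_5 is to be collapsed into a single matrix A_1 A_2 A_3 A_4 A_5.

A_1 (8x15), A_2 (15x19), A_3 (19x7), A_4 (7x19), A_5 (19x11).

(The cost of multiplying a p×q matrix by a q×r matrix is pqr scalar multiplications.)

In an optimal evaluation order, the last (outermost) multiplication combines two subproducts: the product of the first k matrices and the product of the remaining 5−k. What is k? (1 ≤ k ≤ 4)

3

Adjacent pairs: A_1A_2 = 8·15·19 = 2280; A_2A_3 = 15·19·7 = 1995; A_3A_4 = 19·7·19 = 2527; A_4A_5 = 7·19·11 = 1463.
Length 3: A_1..A_3: k=1: 0+1995+8·15·7=2835; k=2: 2280+0+8·19·7=3344 → min 2835 | A_2..A_4: k=2: 0+2527+15·19·19=7942; k=3: 1995+0+15·7·19=3990 → min 3990 | A_3..A_5: k=3: 0+1463+19·7·11=2926; k=4: 2527+0+19·19·11=6498 → min 2926.
Length 4: A_1..A_4: k=1: 0+3990+8·15·19=6270; k=2: 2280+2527+8·19·19=7695; k=3: 2835+0+8·7·19=3899 → min 3899 | A_2..A_5: k=2: 0+2926+15·19·11=6061; k=3: 1995+1463+15·7·11=4613; k=4: 3990+0+15·19·11=7125 → min 4613.
Top-level splits: k=1: (A_1..A_1)·(A_2..A_5) → 0+4613+8·15·11 = 5933; k=2: (A_1..A_2)·(A_3..A_5) → 2280+2926+8·19·11 = 6878; k=3: (A_1..A_3)·(A_4..A_5) → 2835+1463+8·7·11 = 4914; k=4: (A_1..A_4)·(A_5..A_5) → 3899+0+8·19·11 = 5571.
Best split is after A_3, i.e. k = 3.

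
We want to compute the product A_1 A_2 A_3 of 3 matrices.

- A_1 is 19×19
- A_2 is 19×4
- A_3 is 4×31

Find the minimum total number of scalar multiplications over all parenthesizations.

3800

Order (A_1 (A_2 A_3)): (A_2 A_3): 19×4 by 4×31 → 19×31, cost 19·4·31 = 2356; (A_1 (A_2 A_3)): 19×19 by 19×31 → 19×31, cost 19·19·31 = 11191; cumulative 13547. Total 13547.
Order ((A_1 A_2) A_3): (A_1 A_2): 19×19 by 19×4 → 19×4, cost 19·19·4 = 1444; ((A_1 A_2) A_3): 19×4 by 4×31 → 19×31, cost 19·4·31 = 2356; cumulative 3800. Total 3800.
Minimum: 3800.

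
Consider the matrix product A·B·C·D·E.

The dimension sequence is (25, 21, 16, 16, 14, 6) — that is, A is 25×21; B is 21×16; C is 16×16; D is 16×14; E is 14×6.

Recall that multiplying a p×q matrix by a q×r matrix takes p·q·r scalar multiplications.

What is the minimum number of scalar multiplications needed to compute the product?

Adjacent pairs: AB = 25·21·16 = 8400; BC = 21·16·16 = 5376; CD = 16·16·14 = 3584; DE = 16·14·6 = 1344.
Length 3: A..C: k=1: 0+5376+25·21·16=13776; k=2: 8400+0+25·16·16=14800 → min 13776 | B..D: k=2: 0+3584+21·16·14=8288; k=3: 5376+0+21·16·14=10080 → min 8288 | C..E: k=3: 0+1344+16·16·6=2880; k=4: 3584+0+16·14·6=4928 → min 2880.
Length 4: A..D: k=1: 0+8288+25·21·14=15638; k=2: 8400+3584+25·16·14=17584; k=3: 13776+0+25·16·14=19376 → min 15638 | B..E: k=2: 0+2880+21·16·6=4896; k=3: 5376+1344+21·16·6=8736; k=4: 8288+0+21·14·6=10052 → min 4896.
Length 5: A..E: k=1: 0+4896+25·21·6=8046; k=2: 8400+2880+25·16·6=13680; k=3: 13776+1344+25·16·6=17520; k=4: 15638+0+25·14·6=17738 → min 8046.
Optimal order: (A·(B·(C·(D·E)))) with cost 8046.

8046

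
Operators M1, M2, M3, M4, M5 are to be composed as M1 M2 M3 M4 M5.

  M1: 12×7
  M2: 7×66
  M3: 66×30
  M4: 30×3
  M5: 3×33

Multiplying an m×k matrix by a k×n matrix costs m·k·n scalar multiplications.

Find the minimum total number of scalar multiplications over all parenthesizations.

8766

Adjacent pairs: M1M2 = 12·7·66 = 5544; M2M3 = 7·66·30 = 13860; M3M4 = 66·30·3 = 5940; M4M5 = 30·3·33 = 2970.
Length 3: M1..M3: k=1: 0+13860+12·7·30=16380; k=2: 5544+0+12·66·30=29304 → min 16380 | M2..M4: k=2: 0+5940+7·66·3=7326; k=3: 13860+0+7·30·3=14490 → min 7326 | M3..M5: k=3: 0+2970+66·30·33=68310; k=4: 5940+0+66·3·33=12474 → min 12474.
Length 4: M1..M4: k=1: 0+7326+12·7·3=7578; k=2: 5544+5940+12·66·3=13860; k=3: 16380+0+12·30·3=17460 → min 7578 | M2..M5: k=2: 0+12474+7·66·33=27720; k=3: 13860+2970+7·30·33=23760; k=4: 7326+0+7·3·33=8019 → min 8019.
Length 5: M1..M5: k=1: 0+8019+12·7·33=10791; k=2: 5544+12474+12·66·33=44154; k=3: 16380+2970+12·30·33=31230; k=4: 7578+0+12·3·33=8766 → min 8766.
Optimal order: ((M1 (M2 (M3 M4))) M5) with cost 8766.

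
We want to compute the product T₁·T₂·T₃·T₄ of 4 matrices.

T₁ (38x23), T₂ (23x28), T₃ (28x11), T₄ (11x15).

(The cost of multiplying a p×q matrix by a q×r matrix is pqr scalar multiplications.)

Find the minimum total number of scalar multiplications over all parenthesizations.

22968

Adjacent pairs: T₁T₂ = 38·23·28 = 24472; T₂T₃ = 23·28·11 = 7084; T₃T₄ = 28·11·15 = 4620.
Length 3: T₁..T₃: k=1: 0+7084+38·23·11=16698; k=2: 24472+0+38·28·11=36176 → min 16698 | T₂..T₄: k=2: 0+4620+23·28·15=14280; k=3: 7084+0+23·11·15=10879 → min 10879.
Length 4: T₁..T₄: k=1: 0+10879+38·23·15=23989; k=2: 24472+4620+38·28·15=45052; k=3: 16698+0+38·11·15=22968 → min 22968.
Optimal order: ((T₁·(T₂·T₃))·T₄) with cost 22968.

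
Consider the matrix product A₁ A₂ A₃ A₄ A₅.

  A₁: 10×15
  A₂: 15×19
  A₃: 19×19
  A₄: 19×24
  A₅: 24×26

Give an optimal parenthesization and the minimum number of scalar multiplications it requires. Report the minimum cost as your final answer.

17260

Adjacent pairs: A₁A₂ = 10·15·19 = 2850; A₂A₃ = 15·19·19 = 5415; A₃A₄ = 19·19·24 = 8664; A₄A₅ = 19·24·26 = 11856.
Length 3: A₁..A₃: k=1: 0+5415+10·15·19=8265; k=2: 2850+0+10·19·19=6460 → min 6460 | A₂..A₄: k=2: 0+8664+15·19·24=15504; k=3: 5415+0+15·19·24=12255 → min 12255 | A₃..A₅: k=3: 0+11856+19·19·26=21242; k=4: 8664+0+19·24·26=20520 → min 20520.
Length 4: A₁..A₄: k=1: 0+12255+10·15·24=15855; k=2: 2850+8664+10·19·24=16074; k=3: 6460+0+10·19·24=11020 → min 11020 | A₂..A₅: k=2: 0+20520+15·19·26=27930; k=3: 5415+11856+15·19·26=24681; k=4: 12255+0+15·24·26=21615 → min 21615.
Length 5: A₁..A₅: k=1: 0+21615+10·15·26=25515; k=2: 2850+20520+10·19·26=28310; k=3: 6460+11856+10·19·26=23256; k=4: 11020+0+10·24·26=17260 → min 17260.
Optimal parenthesization: ((((A₁ A₂) A₃) A₄) A₅) with cost 17260.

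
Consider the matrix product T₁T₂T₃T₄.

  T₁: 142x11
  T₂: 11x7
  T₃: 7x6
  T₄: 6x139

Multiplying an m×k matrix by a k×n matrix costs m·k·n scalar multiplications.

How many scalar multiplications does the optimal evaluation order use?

128262

Adjacent pairs: T₁T₂ = 142·11·7 = 10934; T₂T₃ = 11·7·6 = 462; T₃T₄ = 7·6·139 = 5838.
Length 3: T₁..T₃: k=1: 0+462+142·11·6=9834; k=2: 10934+0+142·7·6=16898 → min 9834 | T₂..T₄: k=2: 0+5838+11·7·139=16541; k=3: 462+0+11·6·139=9636 → min 9636.
Length 4: T₁..T₄: k=1: 0+9636+142·11·139=226754; k=2: 10934+5838+142·7·139=154938; k=3: 9834+0+142·6·139=128262 → min 128262.
Optimal order: ((T₁(T₂T₃))T₄) with cost 128262.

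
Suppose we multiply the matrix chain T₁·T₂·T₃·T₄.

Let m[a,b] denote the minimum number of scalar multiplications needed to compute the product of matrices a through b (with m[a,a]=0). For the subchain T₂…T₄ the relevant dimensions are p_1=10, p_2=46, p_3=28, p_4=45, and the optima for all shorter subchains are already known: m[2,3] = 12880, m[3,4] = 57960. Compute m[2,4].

m[2,4] = min over k∈[2,3] of m[2,k]+m[k+1,4]+p_{1}·p_k·p_{4}.
k=2: 0 + 57960 + 10·46·45 = 78660; k=3: 12880 + 0 + 10·28·45 = 25480.
Minimum: 25480 at k=3.

25480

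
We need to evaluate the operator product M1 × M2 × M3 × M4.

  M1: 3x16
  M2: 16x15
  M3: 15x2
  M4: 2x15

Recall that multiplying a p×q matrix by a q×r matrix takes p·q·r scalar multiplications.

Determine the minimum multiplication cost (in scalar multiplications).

Adjacent pairs: M1M2 = 3·16·15 = 720; M2M3 = 16·15·2 = 480; M3M4 = 15·2·15 = 450.
Length 3: M1..M3: k=1: 0+480+3·16·2=576; k=2: 720+0+3·15·2=810 → min 576 | M2..M4: k=2: 0+450+16·15·15=4050; k=3: 480+0+16·2·15=960 → min 960.
Length 4: M1..M4: k=1: 0+960+3·16·15=1680; k=2: 720+450+3·15·15=1845; k=3: 576+0+3·2·15=666 → min 666.
Optimal order: ((M1 × (M2 × M3)) × M4) with cost 666.

666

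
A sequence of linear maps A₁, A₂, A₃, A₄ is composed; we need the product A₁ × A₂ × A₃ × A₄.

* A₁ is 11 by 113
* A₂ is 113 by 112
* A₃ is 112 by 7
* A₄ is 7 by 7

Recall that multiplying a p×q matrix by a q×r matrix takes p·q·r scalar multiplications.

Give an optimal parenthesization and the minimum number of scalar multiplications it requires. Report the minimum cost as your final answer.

Adjacent pairs: A₁A₂ = 11·113·112 = 139216; A₂A₃ = 113·112·7 = 88592; A₃A₄ = 112·7·7 = 5488.
Length 3: A₁..A₃: k=1: 0+88592+11·113·7=97293; k=2: 139216+0+11·112·7=147840 → min 97293 | A₂..A₄: k=2: 0+5488+113·112·7=94080; k=3: 88592+0+113·7·7=94129 → min 94080.
Length 4: A₁..A₄: k=1: 0+94080+11·113·7=102781; k=2: 139216+5488+11·112·7=153328; k=3: 97293+0+11·7·7=97832 → min 97832.
Optimal parenthesization: ((A₁ × (A₂ × A₃)) × A₄) with cost 97832.

97832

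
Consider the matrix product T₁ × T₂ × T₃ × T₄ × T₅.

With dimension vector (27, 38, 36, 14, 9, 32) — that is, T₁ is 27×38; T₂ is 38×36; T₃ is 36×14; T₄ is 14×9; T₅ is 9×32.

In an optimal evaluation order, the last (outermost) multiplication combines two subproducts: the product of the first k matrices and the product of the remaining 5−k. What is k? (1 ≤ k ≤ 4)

Adjacent pairs: T₁T₂ = 27·38·36 = 36936; T₂T₃ = 38·36·14 = 19152; T₃T₄ = 36·14·9 = 4536; T₄T₅ = 14·9·32 = 4032.
Length 3: T₁..T₃: k=1: 0+19152+27·38·14=33516; k=2: 36936+0+27·36·14=50544 → min 33516 | T₂..T₄: k=2: 0+4536+38·36·9=16848; k=3: 19152+0+38·14·9=23940 → min 16848 | T₃..T₅: k=3: 0+4032+36·14·32=20160; k=4: 4536+0+36·9·32=14904 → min 14904.
Length 4: T₁..T₄: k=1: 0+16848+27·38·9=26082; k=2: 36936+4536+27·36·9=50220; k=3: 33516+0+27·14·9=36918 → min 26082 | T₂..T₅: k=2: 0+14904+38·36·32=58680; k=3: 19152+4032+38·14·32=40208; k=4: 16848+0+38·9·32=27792 → min 27792.
Top-level splits: k=1: (T₁..T₁)·(T₂..T₅) → 0+27792+27·38·32 = 60624; k=2: (T₁..T₂)·(T₃..T₅) → 36936+14904+27·36·32 = 82944; k=3: (T₁..T₃)·(T₄..T₅) → 33516+4032+27·14·32 = 49644; k=4: (T₁..T₄)·(T₅..T₅) → 26082+0+27·9·32 = 33858.
Best split is after T₄, i.e. k = 4.

4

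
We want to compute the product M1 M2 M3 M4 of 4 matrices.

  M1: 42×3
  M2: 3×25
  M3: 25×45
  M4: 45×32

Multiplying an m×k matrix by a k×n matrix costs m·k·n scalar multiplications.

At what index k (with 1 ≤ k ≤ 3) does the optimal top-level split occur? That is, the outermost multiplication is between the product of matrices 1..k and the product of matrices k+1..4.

1

Adjacent pairs: M1M2 = 42·3·25 = 3150; M2M3 = 3·25·45 = 3375; M3M4 = 25·45·32 = 36000.
Length 3: M1..M3: k=1: 0+3375+42·3·45=9045; k=2: 3150+0+42·25·45=50400 → min 9045 | M2..M4: k=2: 0+36000+3·25·32=38400; k=3: 3375+0+3·45·32=7695 → min 7695.
Top-level splits: k=1: (M1..M1)·(M2..M4) → 0+7695+42·3·32 = 11727; k=2: (M1..M2)·(M3..M4) → 3150+36000+42·25·32 = 72750; k=3: (M1..M3)·(M4..M4) → 9045+0+42·45·32 = 69525.
Best split is after M1, i.e. k = 1.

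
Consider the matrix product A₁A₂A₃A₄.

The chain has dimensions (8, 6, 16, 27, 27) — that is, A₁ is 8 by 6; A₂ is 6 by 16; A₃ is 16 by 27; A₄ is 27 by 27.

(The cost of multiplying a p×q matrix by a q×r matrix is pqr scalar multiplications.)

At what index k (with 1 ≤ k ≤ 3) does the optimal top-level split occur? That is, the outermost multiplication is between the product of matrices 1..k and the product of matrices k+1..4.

1

Adjacent pairs: A₁A₂ = 8·6·16 = 768; A₂A₃ = 6·16·27 = 2592; A₃A₄ = 16·27·27 = 11664.
Length 3: A₁..A₃: k=1: 0+2592+8·6·27=3888; k=2: 768+0+8·16·27=4224 → min 3888 | A₂..A₄: k=2: 0+11664+6·16·27=14256; k=3: 2592+0+6·27·27=6966 → min 6966.
Top-level splits: k=1: (A₁..A₁)·(A₂..A₄) → 0+6966+8·6·27 = 8262; k=2: (A₁..A₂)·(A₃..A₄) → 768+11664+8·16·27 = 15888; k=3: (A₁..A₃)·(A₄..A₄) → 3888+0+8·27·27 = 9720.
Best split is after A₁, i.e. k = 1.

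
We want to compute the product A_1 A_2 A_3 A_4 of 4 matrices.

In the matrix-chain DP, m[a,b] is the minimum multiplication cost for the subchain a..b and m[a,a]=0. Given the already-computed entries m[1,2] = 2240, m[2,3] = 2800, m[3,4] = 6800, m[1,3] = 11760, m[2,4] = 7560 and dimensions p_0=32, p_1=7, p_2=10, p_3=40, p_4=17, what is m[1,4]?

11368

m[1,4] = min over k∈[1,3] of m[1,k]+m[k+1,4]+p_{0}·p_k·p_{4}.
k=1: 0 + 7560 + 32·7·17 = 11368; k=2: 2240 + 6800 + 32·10·17 = 14480; k=3: 11760 + 0 + 32·40·17 = 33520.
Minimum: 11368 at k=1.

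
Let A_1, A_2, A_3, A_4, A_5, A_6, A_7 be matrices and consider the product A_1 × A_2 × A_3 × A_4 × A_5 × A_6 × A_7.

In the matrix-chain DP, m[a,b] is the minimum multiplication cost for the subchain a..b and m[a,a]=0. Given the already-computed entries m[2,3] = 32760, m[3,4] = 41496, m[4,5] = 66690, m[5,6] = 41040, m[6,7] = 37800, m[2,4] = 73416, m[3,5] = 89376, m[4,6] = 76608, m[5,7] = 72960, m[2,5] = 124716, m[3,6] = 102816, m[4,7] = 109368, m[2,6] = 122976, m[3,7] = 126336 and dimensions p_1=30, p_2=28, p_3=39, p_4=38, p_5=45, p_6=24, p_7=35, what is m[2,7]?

148176

m[2,7] = min over k∈[2,6] of m[2,k]+m[k+1,7]+p_{1}·p_k·p_{7}.
k=2: 0 + 126336 + 30·28·35 = 155736; k=3: 32760 + 109368 + 30·39·35 = 183078; k=4: 73416 + 72960 + 30·38·35 = 186276; k=5: 124716 + 37800 + 30·45·35 = 209766; k=6: 122976 + 0 + 30·24·35 = 148176.
Minimum: 148176 at k=6.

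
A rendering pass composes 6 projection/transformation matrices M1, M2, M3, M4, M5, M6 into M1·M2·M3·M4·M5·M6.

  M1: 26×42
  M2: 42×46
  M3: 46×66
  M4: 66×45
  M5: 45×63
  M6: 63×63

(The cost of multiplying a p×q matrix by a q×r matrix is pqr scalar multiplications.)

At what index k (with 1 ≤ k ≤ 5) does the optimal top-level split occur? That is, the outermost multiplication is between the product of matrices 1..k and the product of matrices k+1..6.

Adjacent pairs: M1M2 = 26·42·46 = 50232; M2M3 = 42·46·66 = 127512; M3M4 = 46·66·45 = 136620; M4M5 = 66·45·63 = 187110; M5M6 = 45·63·63 = 178605.
Length 3: M1..M3: k=1: 0+127512+26·42·66=199584; k=2: 50232+0+26·46·66=129168 → min 129168 | M2..M4: k=2: 0+136620+42·46·45=223560; k=3: 127512+0+42·66·45=252252 → min 223560 | M3..M5: k=3: 0+187110+46·66·63=378378; k=4: 136620+0+46·45·63=267030 → min 267030 | M4..M6: k=4: 0+178605+66·45·63=365715; k=5: 187110+0+66·63·63=449064 → min 365715.
Length 4: M1..M4: k=1: 0+223560+26·42·45=272700; k=2: 50232+136620+26·46·45=240672; k=3: 129168+0+26·66·45=206388 → min 206388 | M2..M5: k=2: 0+267030+42·46·63=388746; k=3: 127512+187110+42·66·63=489258; k=4: 223560+0+42·45·63=342630 → min 342630 | M3..M6: k=3: 0+365715+46·66·63=556983; k=4: 136620+178605+46·45·63=445635; k=5: 267030+0+46·63·63=449604 → min 445635.
Length 5: M1..M5: k=1: 0+342630+26·42·63=411426; k=2: 50232+267030+26·46·63=392610; k=3: 129168+187110+26·66·63=424386; k=4: 206388+0+26·45·63=280098 → min 280098 | M2..M6: k=2: 0+445635+42·46·63=567351; k=3: 127512+365715+42·66·63=667863; k=4: 223560+178605+42·45·63=521235; k=5: 342630+0+42·63·63=509328 → min 509328.
Top-level splits: k=1: (M1..M1)·(M2..M6) → 0+509328+26·42·63 = 578124; k=2: (M1..M2)·(M3..M6) → 50232+445635+26·46·63 = 571215; k=3: (M1..M3)·(M4..M6) → 129168+365715+26·66·63 = 602991; k=4: (M1..M4)·(M5..M6) → 206388+178605+26·45·63 = 458703; k=5: (M1..M5)·(M6..M6) → 280098+0+26·63·63 = 383292.
Best split is after M5, i.e. k = 5.

5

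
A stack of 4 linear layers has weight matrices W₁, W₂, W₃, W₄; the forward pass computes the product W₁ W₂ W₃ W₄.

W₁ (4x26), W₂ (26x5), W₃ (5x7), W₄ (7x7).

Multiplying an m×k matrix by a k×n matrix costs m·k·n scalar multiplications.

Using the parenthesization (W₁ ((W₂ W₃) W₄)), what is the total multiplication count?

(W₂ W₃): 26×5 by 5×7 → 26×7, cost 26·5·7 = 910
((W₂ W₃) W₄): 26×7 by 7×7 → 26×7, cost 26·7·7 = 1274; cumulative 2184
(W₁ ((W₂ W₃) W₄)): 4×26 by 26×7 → 4×7, cost 4·26·7 = 728; cumulative 2912
Total: 2912 scalar multiplications.

2912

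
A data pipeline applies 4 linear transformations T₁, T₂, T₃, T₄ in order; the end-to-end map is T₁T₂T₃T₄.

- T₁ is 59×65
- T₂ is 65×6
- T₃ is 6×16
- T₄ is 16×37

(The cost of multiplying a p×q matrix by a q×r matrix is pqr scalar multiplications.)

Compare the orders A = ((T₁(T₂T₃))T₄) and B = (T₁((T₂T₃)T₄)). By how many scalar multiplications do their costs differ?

Order A = ((T₁(T₂T₃))T₄): (T₂T₃): 65×6 by 6×16 → 65×16, cost 65·6·16 = 6240; (T₁(T₂T₃)): 59×65 by 65×16 → 59×16, cost 59·65·16 = 61360; cumulative 67600; ((T₁(T₂T₃))T₄): 59×16 by 16×37 → 59×37, cost 59·16·37 = 34928; cumulative 102528. Total 102528.
Order B = (T₁((T₂T₃)T₄)): (T₂T₃): 65×6 by 6×16 → 65×16, cost 65·6·16 = 6240; ((T₂T₃)T₄): 65×16 by 16×37 → 65×37, cost 65·16·37 = 38480; cumulative 44720; (T₁((T₂T₃)T₄)): 59×65 by 65×37 → 59×37, cost 59·65·37 = 141895; cumulative 186615. Total 186615.
Difference: |102528 − 186615| = 84087.

84087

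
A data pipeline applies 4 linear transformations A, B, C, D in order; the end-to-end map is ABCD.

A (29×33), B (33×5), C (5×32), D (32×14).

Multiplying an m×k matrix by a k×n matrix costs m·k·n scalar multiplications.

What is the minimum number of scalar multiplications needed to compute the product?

9055

Adjacent pairs: AB = 29·33·5 = 4785; BC = 33·5·32 = 5280; CD = 5·32·14 = 2240.
Length 3: A..C: k=1: 0+5280+29·33·32=35904; k=2: 4785+0+29·5·32=9425 → min 9425 | B..D: k=2: 0+2240+33·5·14=4550; k=3: 5280+0+33·32·14=20064 → min 4550.
Length 4: A..D: k=1: 0+4550+29·33·14=17948; k=2: 4785+2240+29·5·14=9055; k=3: 9425+0+29·32·14=22417 → min 9055.
Optimal order: ((AB)(CD)) with cost 9055.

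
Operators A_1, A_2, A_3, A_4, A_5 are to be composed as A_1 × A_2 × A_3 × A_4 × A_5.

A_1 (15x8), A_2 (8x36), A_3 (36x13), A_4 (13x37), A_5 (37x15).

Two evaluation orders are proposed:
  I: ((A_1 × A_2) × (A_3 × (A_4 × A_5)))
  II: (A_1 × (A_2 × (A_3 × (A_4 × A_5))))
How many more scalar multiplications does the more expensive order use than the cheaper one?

6300

Order I = ((A_1 × A_2) × (A_3 × (A_4 × A_5))): (A_1 × A_2): 15×8 by 8×36 → 15×36, cost 15·8·36 = 4320; (A_4 × A_5): 13×37 by 37×15 → 13×15, cost 13·37·15 = 7215; (A_3 × (A_4 × A_5)): 36×13 by 13×15 → 36×15, cost 36·13·15 = 7020; cumulative 14235; ((A_1 × A_2) × (A_3 × (A_4 × A_5))): 15×36 by 36×15 → 15×15, cost 15·36·15 = 8100; cumulative 26655. Total 26655.
Order II = (A_1 × (A_2 × (A_3 × (A_4 × A_5)))): (A_4 × A_5): 13×37 by 37×15 → 13×15, cost 13·37·15 = 7215; (A_3 × (A_4 × A_5)): 36×13 by 13×15 → 36×15, cost 36·13·15 = 7020; cumulative 14235; (A_2 × (A_3 × (A_4 × A_5))): 8×36 by 36×15 → 8×15, cost 8·36·15 = 4320; cumulative 18555; (A_1 × (A_2 × (A_3 × (A_4 × A_5)))): 15×8 by 8×15 → 15×15, cost 15·8·15 = 1800; cumulative 20355. Total 20355.
Difference: |26655 − 20355| = 6300.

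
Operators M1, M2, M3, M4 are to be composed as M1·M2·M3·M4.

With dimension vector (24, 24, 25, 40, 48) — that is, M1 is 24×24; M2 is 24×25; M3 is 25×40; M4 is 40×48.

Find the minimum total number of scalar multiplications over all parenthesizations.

Adjacent pairs: M1M2 = 24·24·25 = 14400; M2M3 = 24·25·40 = 24000; M3M4 = 25·40·48 = 48000.
Length 3: M1..M3: k=1: 0+24000+24·24·40=47040; k=2: 14400+0+24·25·40=38400 → min 38400 | M2..M4: k=2: 0+48000+24·25·48=76800; k=3: 24000+0+24·40·48=70080 → min 70080.
Length 4: M1..M4: k=1: 0+70080+24·24·48=97728; k=2: 14400+48000+24·25·48=91200; k=3: 38400+0+24·40·48=84480 → min 84480.
Optimal order: (((M1·M2)·M3)·M4) with cost 84480.

84480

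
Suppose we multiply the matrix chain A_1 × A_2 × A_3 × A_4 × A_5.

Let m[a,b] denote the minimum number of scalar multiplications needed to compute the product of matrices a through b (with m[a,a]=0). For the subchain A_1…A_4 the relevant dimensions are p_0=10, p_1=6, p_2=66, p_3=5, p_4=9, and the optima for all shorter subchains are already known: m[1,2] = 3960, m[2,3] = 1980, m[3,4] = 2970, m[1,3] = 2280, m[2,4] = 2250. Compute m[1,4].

m[1,4] = min over k∈[1,3] of m[1,k]+m[k+1,4]+p_{0}·p_k·p_{4}.
k=1: 0 + 2250 + 10·6·9 = 2790; k=2: 3960 + 2970 + 10·66·9 = 12870; k=3: 2280 + 0 + 10·5·9 = 2730.
Minimum: 2730 at k=3.

2730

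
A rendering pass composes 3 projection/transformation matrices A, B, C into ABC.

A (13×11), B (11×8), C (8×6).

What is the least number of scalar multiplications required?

1386

Order (A(BC)): (BC): 11×8 by 8×6 → 11×6, cost 11·8·6 = 528; (A(BC)): 13×11 by 11×6 → 13×6, cost 13·11·6 = 858; cumulative 1386. Total 1386.
Order ((AB)C): (AB): 13×11 by 11×8 → 13×8, cost 13·11·8 = 1144; ((AB)C): 13×8 by 8×6 → 13×6, cost 13·8·6 = 624; cumulative 1768. Total 1768.
Minimum: 1386.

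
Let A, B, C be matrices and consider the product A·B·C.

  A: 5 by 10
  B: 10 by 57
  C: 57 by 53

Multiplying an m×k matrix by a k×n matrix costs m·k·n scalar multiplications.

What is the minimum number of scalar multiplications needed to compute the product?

17955

Order (A·(B·C)): (B·C): 10×57 by 57×53 → 10×53, cost 10·57·53 = 30210; (A·(B·C)): 5×10 by 10×53 → 5×53, cost 5·10·53 = 2650; cumulative 32860. Total 32860.
Order ((A·B)·C): (A·B): 5×10 by 10×57 → 5×57, cost 5·10·57 = 2850; ((A·B)·C): 5×57 by 57×53 → 5×53, cost 5·57·53 = 15105; cumulative 17955. Total 17955.
Minimum: 17955.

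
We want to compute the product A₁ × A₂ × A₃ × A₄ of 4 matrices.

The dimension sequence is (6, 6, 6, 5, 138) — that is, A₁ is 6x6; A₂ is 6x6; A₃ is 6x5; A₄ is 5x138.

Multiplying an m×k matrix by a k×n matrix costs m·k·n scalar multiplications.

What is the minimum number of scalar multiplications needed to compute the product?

4500

Adjacent pairs: A₁A₂ = 6·6·6 = 216; A₂A₃ = 6·6·5 = 180; A₃A₄ = 6·5·138 = 4140.
Length 3: A₁..A₃: k=1: 0+180+6·6·5=360; k=2: 216+0+6·6·5=396 → min 360 | A₂..A₄: k=2: 0+4140+6·6·138=9108; k=3: 180+0+6·5·138=4320 → min 4320.
Length 4: A₁..A₄: k=1: 0+4320+6·6·138=9288; k=2: 216+4140+6·6·138=9324; k=3: 360+0+6·5·138=4500 → min 4500.
Optimal order: ((A₁ × (A₂ × A₃)) × A₄) with cost 4500.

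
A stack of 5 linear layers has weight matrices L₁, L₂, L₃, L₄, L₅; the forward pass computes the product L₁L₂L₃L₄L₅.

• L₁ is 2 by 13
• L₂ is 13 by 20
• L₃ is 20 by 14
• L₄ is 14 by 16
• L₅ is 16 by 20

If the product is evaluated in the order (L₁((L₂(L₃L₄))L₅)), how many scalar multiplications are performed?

(L₃L₄): 20×14 by 14×16 → 20×16, cost 20·14·16 = 4480
(L₂(L₃L₄)): 13×20 by 20×16 → 13×16, cost 13·20·16 = 4160; cumulative 8640
((L₂(L₃L₄))L₅): 13×16 by 16×20 → 13×20, cost 13·16·20 = 4160; cumulative 12800
(L₁((L₂(L₃L₄))L₅)): 2×13 by 13×20 → 2×20, cost 2·13·20 = 520; cumulative 13320
Total: 13320 scalar multiplications.

13320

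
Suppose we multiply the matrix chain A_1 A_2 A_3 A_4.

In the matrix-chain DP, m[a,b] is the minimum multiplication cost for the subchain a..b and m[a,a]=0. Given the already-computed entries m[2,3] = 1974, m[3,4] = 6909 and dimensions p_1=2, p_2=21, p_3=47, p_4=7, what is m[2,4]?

2632

m[2,4] = min over k∈[2,3] of m[2,k]+m[k+1,4]+p_{1}·p_k·p_{4}.
k=2: 0 + 6909 + 2·21·7 = 7203; k=3: 1974 + 0 + 2·47·7 = 2632.
Minimum: 2632 at k=3.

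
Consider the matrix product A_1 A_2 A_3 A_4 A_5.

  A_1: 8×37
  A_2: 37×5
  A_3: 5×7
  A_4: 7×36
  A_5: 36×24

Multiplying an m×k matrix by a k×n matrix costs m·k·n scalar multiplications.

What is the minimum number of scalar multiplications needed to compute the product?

Adjacent pairs: A_1A_2 = 8·37·5 = 1480; A_2A_3 = 37·5·7 = 1295; A_3A_4 = 5·7·36 = 1260; A_4A_5 = 7·36·24 = 6048.
Length 3: A_1..A_3: k=1: 0+1295+8·37·7=3367; k=2: 1480+0+8·5·7=1760 → min 1760 | A_2..A_4: k=2: 0+1260+37·5·36=7920; k=3: 1295+0+37·7·36=10619 → min 7920 | A_3..A_5: k=3: 0+6048+5·7·24=6888; k=4: 1260+0+5·36·24=5580 → min 5580.
Length 4: A_1..A_4: k=1: 0+7920+8·37·36=18576; k=2: 1480+1260+8·5·36=4180; k=3: 1760+0+8·7·36=3776 → min 3776 | A_2..A_5: k=2: 0+5580+37·5·24=10020; k=3: 1295+6048+37·7·24=13559; k=4: 7920+0+37·36·24=39888 → min 10020.
Length 5: A_1..A_5: k=1: 0+10020+8·37·24=17124; k=2: 1480+5580+8·5·24=8020; k=3: 1760+6048+8·7·24=9152; k=4: 3776+0+8·36·24=10688 → min 8020.
Optimal order: ((A_1 A_2) ((A_3 A_4) A_5)) with cost 8020.

8020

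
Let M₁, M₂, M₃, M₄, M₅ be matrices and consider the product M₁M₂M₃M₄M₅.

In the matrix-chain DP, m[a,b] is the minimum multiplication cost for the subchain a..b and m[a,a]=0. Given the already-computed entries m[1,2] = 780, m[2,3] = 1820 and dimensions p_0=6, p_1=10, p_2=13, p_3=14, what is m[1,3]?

1872

m[1,3] = min over k∈[1,2] of m[1,k]+m[k+1,3]+p_{0}·p_k·p_{3}.
k=1: 0 + 1820 + 6·10·14 = 2660; k=2: 780 + 0 + 6·13·14 = 1872.
Minimum: 1872 at k=2.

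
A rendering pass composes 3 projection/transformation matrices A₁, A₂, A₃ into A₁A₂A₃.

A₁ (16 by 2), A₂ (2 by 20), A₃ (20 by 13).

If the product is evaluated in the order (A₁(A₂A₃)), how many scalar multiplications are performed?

936

(A₂A₃): 2×20 by 20×13 → 2×13, cost 2·20·13 = 520
(A₁(A₂A₃)): 16×2 by 2×13 → 16×13, cost 16·2·13 = 416; cumulative 936
Total: 936 scalar multiplications.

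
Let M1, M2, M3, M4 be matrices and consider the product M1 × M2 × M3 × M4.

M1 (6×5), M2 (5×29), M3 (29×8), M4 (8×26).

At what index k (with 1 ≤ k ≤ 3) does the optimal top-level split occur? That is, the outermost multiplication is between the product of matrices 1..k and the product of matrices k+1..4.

Adjacent pairs: M1M2 = 6·5·29 = 870; M2M3 = 5·29·8 = 1160; M3M4 = 29·8·26 = 6032.
Length 3: M1..M3: k=1: 0+1160+6·5·8=1400; k=2: 870+0+6·29·8=2262 → min 1400 | M2..M4: k=2: 0+6032+5·29·26=9802; k=3: 1160+0+5·8·26=2200 → min 2200.
Top-level splits: k=1: (M1..M1)·(M2..M4) → 0+2200+6·5·26 = 2980; k=2: (M1..M2)·(M3..M4) → 870+6032+6·29·26 = 11426; k=3: (M1..M3)·(M4..M4) → 1400+0+6·8·26 = 2648.
Best split is after M3, i.e. k = 3.

3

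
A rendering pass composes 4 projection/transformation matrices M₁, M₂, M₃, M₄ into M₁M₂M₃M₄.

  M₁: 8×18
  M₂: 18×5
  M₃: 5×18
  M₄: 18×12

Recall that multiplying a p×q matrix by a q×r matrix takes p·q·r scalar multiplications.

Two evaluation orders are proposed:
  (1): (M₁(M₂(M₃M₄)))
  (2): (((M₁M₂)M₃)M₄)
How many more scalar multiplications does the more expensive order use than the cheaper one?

Order (1) = (M₁(M₂(M₃M₄))): (M₃M₄): 5×18 by 18×12 → 5×12, cost 5·18·12 = 1080; (M₂(M₃M₄)): 18×5 by 5×12 → 18×12, cost 18·5·12 = 1080; cumulative 2160; (M₁(M₂(M₃M₄))): 8×18 by 18×12 → 8×12, cost 8·18·12 = 1728; cumulative 3888. Total 3888.
Order (2) = (((M₁M₂)M₃)M₄): (M₁M₂): 8×18 by 18×5 → 8×5, cost 8·18·5 = 720; ((M₁M₂)M₃): 8×5 by 5×18 → 8×18, cost 8·5·18 = 720; cumulative 1440; (((M₁M₂)M₃)M₄): 8×18 by 18×12 → 8×12, cost 8·18·12 = 1728; cumulative 3168. Total 3168.
Difference: |3888 − 3168| = 720.

720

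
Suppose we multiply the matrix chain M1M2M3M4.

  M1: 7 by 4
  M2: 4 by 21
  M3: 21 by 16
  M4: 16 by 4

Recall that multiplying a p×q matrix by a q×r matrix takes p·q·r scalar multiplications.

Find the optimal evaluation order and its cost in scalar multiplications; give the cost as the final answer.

1712

Adjacent pairs: M1M2 = 7·4·21 = 588; M2M3 = 4·21·16 = 1344; M3M4 = 21·16·4 = 1344.
Length 3: M1..M3: k=1: 0+1344+7·4·16=1792; k=2: 588+0+7·21·16=2940 → min 1792 | M2..M4: k=2: 0+1344+4·21·4=1680; k=3: 1344+0+4·16·4=1600 → min 1600.
Length 4: M1..M4: k=1: 0+1600+7·4·4=1712; k=2: 588+1344+7·21·4=2520; k=3: 1792+0+7·16·4=2240 → min 1712.
Optimal parenthesization: (M1((M2M3)M4)) with cost 1712.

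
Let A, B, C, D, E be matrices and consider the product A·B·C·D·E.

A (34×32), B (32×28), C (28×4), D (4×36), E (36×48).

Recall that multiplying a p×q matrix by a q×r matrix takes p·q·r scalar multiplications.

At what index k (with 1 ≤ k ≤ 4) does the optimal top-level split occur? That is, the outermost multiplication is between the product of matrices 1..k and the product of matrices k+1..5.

Adjacent pairs: AB = 34·32·28 = 30464; BC = 32·28·4 = 3584; CD = 28·4·36 = 4032; DE = 4·36·48 = 6912.
Length 3: A..C: k=1: 0+3584+34·32·4=7936; k=2: 30464+0+34·28·4=34272 → min 7936 | B..D: k=2: 0+4032+32·28·36=36288; k=3: 3584+0+32·4·36=8192 → min 8192 | C..E: k=3: 0+6912+28·4·48=12288; k=4: 4032+0+28·36·48=52416 → min 12288.
Length 4: A..D: k=1: 0+8192+34·32·36=47360; k=2: 30464+4032+34·28·36=68768; k=3: 7936+0+34·4·36=12832 → min 12832 | B..E: k=2: 0+12288+32·28·48=55296; k=3: 3584+6912+32·4·48=16640; k=4: 8192+0+32·36·48=63488 → min 16640.
Top-level splits: k=1: (A..A)·(B..E) → 0+16640+34·32·48 = 68864; k=2: (A..B)·(C..E) → 30464+12288+34·28·48 = 88448; k=3: (A..C)·(D..E) → 7936+6912+34·4·48 = 21376; k=4: (A..D)·(E..E) → 12832+0+34·36·48 = 71584.
Best split is after C, i.e. k = 3.

3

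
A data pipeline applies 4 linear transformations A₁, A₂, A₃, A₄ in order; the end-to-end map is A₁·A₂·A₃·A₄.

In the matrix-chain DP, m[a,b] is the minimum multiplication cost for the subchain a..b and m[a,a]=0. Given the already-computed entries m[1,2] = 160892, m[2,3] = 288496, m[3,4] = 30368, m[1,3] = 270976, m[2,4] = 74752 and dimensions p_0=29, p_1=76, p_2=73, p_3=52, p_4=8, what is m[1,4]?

m[1,4] = min over k∈[1,3] of m[1,k]+m[k+1,4]+p_{0}·p_k·p_{4}.
k=1: 0 + 74752 + 29·76·8 = 92384; k=2: 160892 + 30368 + 29·73·8 = 208196; k=3: 270976 + 0 + 29·52·8 = 283040.
Minimum: 92384 at k=1.

92384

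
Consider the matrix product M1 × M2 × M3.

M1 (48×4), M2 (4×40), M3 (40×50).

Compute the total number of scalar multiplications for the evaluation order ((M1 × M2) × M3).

(M1 × M2): 48×4 by 4×40 → 48×40, cost 48·4·40 = 7680
((M1 × M2) × M3): 48×40 by 40×50 → 48×50, cost 48·40·50 = 96000; cumulative 103680
Total: 103680 scalar multiplications.

103680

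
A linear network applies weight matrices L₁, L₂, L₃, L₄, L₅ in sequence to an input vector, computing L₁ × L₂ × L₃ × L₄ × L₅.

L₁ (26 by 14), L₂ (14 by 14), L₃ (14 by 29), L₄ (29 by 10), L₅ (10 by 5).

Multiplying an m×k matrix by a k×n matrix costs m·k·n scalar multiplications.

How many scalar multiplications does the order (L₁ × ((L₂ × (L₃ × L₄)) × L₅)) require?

8540

(L₃ × L₄): 14×29 by 29×10 → 14×10, cost 14·29·10 = 4060
(L₂ × (L₃ × L₄)): 14×14 by 14×10 → 14×10, cost 14·14·10 = 1960; cumulative 6020
((L₂ × (L₃ × L₄)) × L₅): 14×10 by 10×5 → 14×5, cost 14·10·5 = 700; cumulative 6720
(L₁ × ((L₂ × (L₃ × L₄)) × L₅)): 26×14 by 14×5 → 26×5, cost 26·14·5 = 1820; cumulative 8540
Total: 8540 scalar multiplications.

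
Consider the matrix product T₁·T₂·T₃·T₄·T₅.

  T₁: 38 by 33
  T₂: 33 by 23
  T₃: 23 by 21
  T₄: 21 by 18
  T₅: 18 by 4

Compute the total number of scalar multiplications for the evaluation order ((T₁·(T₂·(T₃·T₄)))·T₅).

(T₃·T₄): 23×21 by 21×18 → 23×18, cost 23·21·18 = 8694
(T₂·(T₃·T₄)): 33×23 by 23×18 → 33×18, cost 33·23·18 = 13662; cumulative 22356
(T₁·(T₂·(T₃·T₄))): 38×33 by 33×18 → 38×18, cost 38·33·18 = 22572; cumulative 44928
((T₁·(T₂·(T₃·T₄)))·T₅): 38×18 by 18×4 → 38×4, cost 38·18·4 = 2736; cumulative 47664
Total: 47664 scalar multiplications.

47664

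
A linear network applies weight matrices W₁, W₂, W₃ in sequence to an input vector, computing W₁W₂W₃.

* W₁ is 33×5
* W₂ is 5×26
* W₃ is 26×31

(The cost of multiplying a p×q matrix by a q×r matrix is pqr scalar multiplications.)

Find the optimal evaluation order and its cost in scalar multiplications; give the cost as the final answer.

(W₁(W₂W₃)): cost 9145.
((W₁W₂)W₃): cost 30888.
Optimal: (W₁(W₂W₃)) with cost 9145.

9145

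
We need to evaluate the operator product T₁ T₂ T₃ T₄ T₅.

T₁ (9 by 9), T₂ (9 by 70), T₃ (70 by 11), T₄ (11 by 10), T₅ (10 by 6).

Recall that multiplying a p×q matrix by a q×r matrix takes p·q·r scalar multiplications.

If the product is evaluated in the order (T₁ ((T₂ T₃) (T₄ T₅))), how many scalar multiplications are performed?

(T₂ T₃): 9×70 by 70×11 → 9×11, cost 9·70·11 = 6930
(T₄ T₅): 11×10 by 10×6 → 11×6, cost 11·10·6 = 660
((T₂ T₃) (T₄ T₅)): 9×11 by 11×6 → 9×6, cost 9·11·6 = 594; cumulative 8184
(T₁ ((T₂ T₃) (T₄ T₅))): 9×9 by 9×6 → 9×6, cost 9·9·6 = 486; cumulative 8670
Total: 8670 scalar multiplications.

8670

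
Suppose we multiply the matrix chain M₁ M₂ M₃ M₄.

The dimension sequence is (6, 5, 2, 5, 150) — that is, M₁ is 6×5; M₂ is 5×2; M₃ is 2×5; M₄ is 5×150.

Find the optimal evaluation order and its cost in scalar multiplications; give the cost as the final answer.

3360

Adjacent pairs: M₁M₂ = 6·5·2 = 60; M₂M₃ = 5·2·5 = 50; M₃M₄ = 2·5·150 = 1500.
Length 3: M₁..M₃: k=1: 0+50+6·5·5=200; k=2: 60+0+6·2·5=120 → min 120 | M₂..M₄: k=2: 0+1500+5·2·150=3000; k=3: 50+0+5·5·150=3800 → min 3000.
Length 4: M₁..M₄: k=1: 0+3000+6·5·150=7500; k=2: 60+1500+6·2·150=3360; k=3: 120+0+6·5·150=4620 → min 3360.
Optimal parenthesization: ((M₁ M₂) (M₃ M₄)) with cost 3360.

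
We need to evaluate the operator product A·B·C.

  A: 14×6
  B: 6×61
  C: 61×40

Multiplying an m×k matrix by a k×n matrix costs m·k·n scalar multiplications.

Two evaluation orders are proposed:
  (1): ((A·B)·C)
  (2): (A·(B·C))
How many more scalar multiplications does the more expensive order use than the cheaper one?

21284

Order (1) = ((A·B)·C): (A·B): 14×6 by 6×61 → 14×61, cost 14·6·61 = 5124; ((A·B)·C): 14×61 by 61×40 → 14×40, cost 14·61·40 = 34160; cumulative 39284. Total 39284.
Order (2) = (A·(B·C)): (B·C): 6×61 by 61×40 → 6×40, cost 6·61·40 = 14640; (A·(B·C)): 14×6 by 6×40 → 14×40, cost 14·6·40 = 3360; cumulative 18000. Total 18000.
Difference: |39284 − 18000| = 21284.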